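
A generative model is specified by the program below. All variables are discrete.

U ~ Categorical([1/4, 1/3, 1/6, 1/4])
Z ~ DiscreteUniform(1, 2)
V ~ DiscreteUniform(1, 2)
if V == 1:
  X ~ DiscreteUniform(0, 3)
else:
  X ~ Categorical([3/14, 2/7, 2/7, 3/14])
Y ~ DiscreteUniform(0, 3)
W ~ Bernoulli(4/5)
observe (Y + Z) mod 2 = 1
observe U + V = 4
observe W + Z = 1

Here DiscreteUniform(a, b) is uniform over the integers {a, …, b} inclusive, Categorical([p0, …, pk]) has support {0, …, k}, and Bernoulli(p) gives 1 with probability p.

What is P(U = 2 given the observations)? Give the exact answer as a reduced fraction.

Enumerate traces; 16 have nonzero weight after conditioning:
  (U=2, Z=1, V=2, X=0, Y=0, W=0) weight 1/2240
  (U=2, Z=1, V=2, X=0, Y=2, W=0) weight 1/2240
  (U=2, Z=1, V=2, X=1, Y=0, W=0) weight 1/1680
  (U=2, Z=1, V=2, X=1, Y=2, W=0) weight 1/1680
  (U=2, Z=1, V=2, X=2, Y=0, W=0) weight 1/1680
  (U=2, Z=1, V=2, X=2, Y=2, W=0) weight 1/1680
  (U=2, Z=1, V=2, X=3, Y=0, W=0) weight 1/2240
  (U=2, Z=1, V=2, X=3, Y=2, W=0) weight 1/2240
  (U=3, Z=1, V=1, X=0, Y=0, W=0) weight 1/1280
  … 7 more
Group by U:
  weight(U=2) = 1/240
  weight(U=3) = 1/160
Total weight = 1/240 + 1/160 = 1/96
P(U=2 | obs) = 1/240 / 1/96 = 2/5
P(U=3 | obs) = 1/160 / 1/96 = 3/5

P(U = 2 | obs) = 2/5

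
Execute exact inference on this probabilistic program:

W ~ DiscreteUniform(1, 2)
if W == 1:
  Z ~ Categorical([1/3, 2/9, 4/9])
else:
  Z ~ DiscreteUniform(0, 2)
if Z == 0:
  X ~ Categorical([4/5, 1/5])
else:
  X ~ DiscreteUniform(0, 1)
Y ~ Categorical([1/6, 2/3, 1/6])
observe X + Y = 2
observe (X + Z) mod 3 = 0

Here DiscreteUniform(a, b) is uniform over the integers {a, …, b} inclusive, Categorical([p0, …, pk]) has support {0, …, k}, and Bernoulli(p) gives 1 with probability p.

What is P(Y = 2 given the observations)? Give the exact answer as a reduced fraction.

Enumerate traces; 4 have nonzero weight after conditioning:
  (W=1, Z=0, X=0, Y=2) weight 1/45
  (W=1, Z=2, X=1, Y=1) weight 2/27
  (W=2, Z=0, X=0, Y=2) weight 1/45
  (W=2, Z=2, X=1, Y=1) weight 1/18
Group by Y:
  weight(Y=1) = 7/54
  weight(Y=2) = 2/45
Total weight = 7/54 + 2/45 = 47/270
P(Y=1 | obs) = 7/54 / 47/270 = 35/47
P(Y=2 | obs) = 2/45 / 47/270 = 12/47

P(Y = 2 | obs) = 12/47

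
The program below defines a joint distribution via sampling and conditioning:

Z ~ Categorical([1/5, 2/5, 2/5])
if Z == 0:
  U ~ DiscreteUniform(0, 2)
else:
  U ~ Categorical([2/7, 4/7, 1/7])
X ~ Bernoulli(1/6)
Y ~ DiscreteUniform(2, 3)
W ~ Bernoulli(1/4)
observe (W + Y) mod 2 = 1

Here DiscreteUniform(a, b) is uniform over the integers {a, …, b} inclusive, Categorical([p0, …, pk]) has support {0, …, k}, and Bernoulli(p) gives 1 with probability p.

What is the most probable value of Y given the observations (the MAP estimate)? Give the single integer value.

argmax_v P(Y = v | obs) = 3

Enumerate traces; 36 have nonzero weight after conditioning:
  (Z=0, U=0, X=0, Y=2, W=1) weight 1/144
  (Z=0, U=0, X=0, Y=3, W=0) weight 1/48
  (Z=0, U=0, X=1, Y=2, W=1) weight 1/720
  (Z=0, U=0, X=1, Y=3, W=0) weight 1/240
  (Z=0, U=1, X=0, Y=2, W=1) weight 1/144
  (Z=0, U=1, X=0, Y=3, W=0) weight 1/48
  (Z=0, U=1, X=1, Y=2, W=1) weight 1/720
  (Z=0, U=1, X=1, Y=3, W=0) weight 1/240
  … 28 more
Group by Y:
  weight(Y=2) = 1/8
  weight(Y=3) = 3/8
Total weight = 1/8 + 3/8 = 1/2
P(Y=2 | obs) = 1/8 / 1/2 = 1/4
P(Y=3 | obs) = 3/8 / 1/2 = 3/4
argmax = 3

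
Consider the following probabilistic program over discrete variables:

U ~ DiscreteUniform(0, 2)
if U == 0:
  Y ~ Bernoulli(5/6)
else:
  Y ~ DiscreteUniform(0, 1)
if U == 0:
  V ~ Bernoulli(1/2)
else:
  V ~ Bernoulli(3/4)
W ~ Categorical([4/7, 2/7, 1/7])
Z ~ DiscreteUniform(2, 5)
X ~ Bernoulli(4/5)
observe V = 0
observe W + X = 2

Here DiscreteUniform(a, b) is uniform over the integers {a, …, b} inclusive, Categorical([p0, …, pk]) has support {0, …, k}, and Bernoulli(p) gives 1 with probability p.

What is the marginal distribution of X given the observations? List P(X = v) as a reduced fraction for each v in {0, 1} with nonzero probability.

Enumerate traces; 48 have nonzero weight after conditioning:
  (U=0, Y=0, V=0, W=1, Z=2, X=1) weight 1/630
  (U=0, Y=0, V=0, W=1, Z=3, X=1) weight 1/630
  (U=0, Y=0, V=0, W=1, Z=4, X=1) weight 1/630
  (U=0, Y=0, V=0, W=1, Z=5, X=1) weight 1/630
  (U=0, Y=0, V=0, W=2, Z=2, X=0) weight 1/5040
  (U=0, Y=0, V=0, W=2, Z=3, X=0) weight 1/5040
  (U=0, Y=0, V=0, W=2, Z=4, X=0) weight 1/5040
  (U=0, Y=0, V=0, W=2, Z=5, X=0) weight 1/5040
  … 40 more
Group by X:
  weight(X=0) = 1/105
  weight(X=1) = 8/105
Total weight = 1/105 + 8/105 = 3/35
P(X=0 | obs) = 1/105 / 3/35 = 1/9
P(X=1 | obs) = 8/105 / 3/35 = 8/9

P(X=0) = 1/9, P(X=1) = 8/9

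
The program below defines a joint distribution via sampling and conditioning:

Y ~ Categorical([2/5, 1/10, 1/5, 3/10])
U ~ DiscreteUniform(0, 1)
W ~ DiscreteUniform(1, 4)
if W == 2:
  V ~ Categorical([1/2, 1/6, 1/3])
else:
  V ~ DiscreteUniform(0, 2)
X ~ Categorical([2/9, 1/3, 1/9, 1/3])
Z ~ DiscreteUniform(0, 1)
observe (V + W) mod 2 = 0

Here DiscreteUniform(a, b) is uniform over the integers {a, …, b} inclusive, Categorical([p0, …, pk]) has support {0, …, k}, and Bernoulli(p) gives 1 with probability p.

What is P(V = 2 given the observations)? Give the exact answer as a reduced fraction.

Enumerate traces; 384 have nonzero weight after conditioning:
  (Y=0, U=0, W=1, V=1, X=0, Z=0) weight 1/540
  (Y=0, U=0, W=1, V=1, X=0, Z=1) weight 1/540
  (Y=0, U=0, W=1, V=1, X=1, Z=0) weight 1/360
  (Y=0, U=0, W=1, V=1, X=1, Z=1) weight 1/360
  (Y=0, U=0, W=1, V=1, X=2, Z=0) weight 1/1080
  (Y=0, U=0, W=1, V=1, X=2, Z=1) weight 1/1080
  (Y=0, U=0, W=1, V=1, X=3, Z=0) weight 1/360
  (Y=0, U=0, W=1, V=1, X=3, Z=1) weight 1/360
  (Y=0, U=0, W=2, V=0, X=0, Z=0) weight 1/360
  (Y=0, U=0, W=2, V=2, X=0, Z=0) weight 1/540
  … 374 more
Group by V:
  weight(V=0) = 5/24
  weight(V=1) = 1/6
  weight(V=2) = 1/6
Total weight = 5/24 + 1/6 + 1/6 = 13/24
P(V=0 | obs) = 5/24 / 13/24 = 5/13
P(V=1 | obs) = 1/6 / 13/24 = 4/13
P(V=2 | obs) = 1/6 / 13/24 = 4/13

P(V = 2 | obs) = 4/13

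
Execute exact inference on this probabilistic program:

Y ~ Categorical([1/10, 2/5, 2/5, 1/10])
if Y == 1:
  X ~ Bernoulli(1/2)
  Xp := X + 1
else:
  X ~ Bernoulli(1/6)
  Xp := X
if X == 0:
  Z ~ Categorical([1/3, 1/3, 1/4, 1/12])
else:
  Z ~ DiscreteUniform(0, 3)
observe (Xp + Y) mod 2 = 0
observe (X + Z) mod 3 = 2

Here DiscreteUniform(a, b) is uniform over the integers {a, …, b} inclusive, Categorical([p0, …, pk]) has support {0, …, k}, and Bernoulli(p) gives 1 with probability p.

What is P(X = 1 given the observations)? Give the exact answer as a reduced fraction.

P(X = 1 | obs) = 1/38

Enumerate traces; 4 have nonzero weight after conditioning:
  (Y=0, X=0, Z=2) weight 1/48
  (Y=1, X=0, Z=2) weight 1/20
  (Y=2, X=0, Z=2) weight 1/12
  (Y=3, X=1, Z=1) weight 1/240
Group by X:
  weight(X=0) = 37/240
  weight(X=1) = 1/240
Total weight = 37/240 + 1/240 = 19/120
P(X=0 | obs) = 37/240 / 19/120 = 37/38
P(X=1 | obs) = 1/240 / 19/120 = 1/38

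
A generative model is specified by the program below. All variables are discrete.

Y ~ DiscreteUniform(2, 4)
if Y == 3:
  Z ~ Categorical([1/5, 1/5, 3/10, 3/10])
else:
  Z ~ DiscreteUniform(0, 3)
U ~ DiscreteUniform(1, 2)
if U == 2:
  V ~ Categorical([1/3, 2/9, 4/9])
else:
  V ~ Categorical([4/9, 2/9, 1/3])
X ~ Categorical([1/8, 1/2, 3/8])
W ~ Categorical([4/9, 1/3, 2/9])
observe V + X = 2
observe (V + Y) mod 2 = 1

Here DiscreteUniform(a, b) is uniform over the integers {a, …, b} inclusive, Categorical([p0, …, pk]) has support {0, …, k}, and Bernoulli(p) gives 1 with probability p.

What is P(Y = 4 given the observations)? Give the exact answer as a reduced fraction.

Enumerate traces; 96 have nonzero weight after conditioning:
  (Y=2, Z=0, U=1, V=1, X=1, W=0) weight 1/486
  (Y=2, Z=0, U=1, V=1, X=1, W=1) weight 1/648
  (Y=2, Z=0, U=1, V=1, X=1, W=2) weight 1/972
  (Y=2, Z=0, U=2, V=1, X=1, W=0) weight 1/486
  (Y=2, Z=0, U=2, V=1, X=1, W=1) weight 1/648
  (Y=2, Z=0, U=2, V=1, X=1, W=2) weight 1/972
  (Y=2, Z=1, U=1, V=1, X=1, W=0) weight 1/486
  (Y=2, Z=1, U=1, V=1, X=1, W=1) weight 1/648
  (Y=3, Z=0, U=1, V=0, X=2, W=0) weight 1/405
  (Y=4, Z=0, U=1, V=1, X=1, W=0) weight 1/486
  … 86 more
Group by Y:
  weight(Y=2) = 1/27
  weight(Y=3) = 7/108
  weight(Y=4) = 1/27
Total weight = 1/27 + 7/108 + 1/27 = 5/36
P(Y=2 | obs) = 1/27 / 5/36 = 4/15
P(Y=3 | obs) = 7/108 / 5/36 = 7/15
P(Y=4 | obs) = 1/27 / 5/36 = 4/15

P(Y = 4 | obs) = 4/15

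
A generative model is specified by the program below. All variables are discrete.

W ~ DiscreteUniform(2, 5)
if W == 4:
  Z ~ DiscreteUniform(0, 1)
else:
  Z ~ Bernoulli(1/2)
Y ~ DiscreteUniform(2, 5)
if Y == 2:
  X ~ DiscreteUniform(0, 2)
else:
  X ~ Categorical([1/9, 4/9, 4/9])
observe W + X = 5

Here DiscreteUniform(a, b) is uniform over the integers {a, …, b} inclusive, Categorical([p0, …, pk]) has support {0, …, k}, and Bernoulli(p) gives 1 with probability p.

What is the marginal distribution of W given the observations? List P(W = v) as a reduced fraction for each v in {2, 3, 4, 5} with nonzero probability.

Enumerate traces; 24 have nonzero weight after conditioning:
  (W=3, Z=0, Y=2, X=2) weight 1/96
  (W=3, Z=0, Y=3, X=2) weight 1/72
  (W=3, Z=0, Y=4, X=2) weight 1/72
  (W=3, Z=0, Y=5, X=2) weight 1/72
  (W=3, Z=1, Y=2, X=2) weight 1/96
  (W=3, Z=1, Y=3, X=2) weight 1/72
  (W=3, Z=1, Y=4, X=2) weight 1/72
  (W=3, Z=1, Y=5, X=2) weight 1/72
  (W=4, Z=0, Y=2, X=1) weight 1/96
  (W=5, Z=0, Y=2, X=0) weight 1/96
  … 14 more
Group by W:
  weight(W=3) = 5/48
  weight(W=4) = 5/48
  weight(W=5) = 1/24
Total weight = 5/48 + 5/48 + 1/24 = 1/4
P(W=3 | obs) = 5/48 / 1/4 = 5/12
P(W=4 | obs) = 5/48 / 1/4 = 5/12
P(W=5 | obs) = 1/24 / 1/4 = 1/6

P(W=3) = 5/12, P(W=4) = 5/12, P(W=5) = 1/6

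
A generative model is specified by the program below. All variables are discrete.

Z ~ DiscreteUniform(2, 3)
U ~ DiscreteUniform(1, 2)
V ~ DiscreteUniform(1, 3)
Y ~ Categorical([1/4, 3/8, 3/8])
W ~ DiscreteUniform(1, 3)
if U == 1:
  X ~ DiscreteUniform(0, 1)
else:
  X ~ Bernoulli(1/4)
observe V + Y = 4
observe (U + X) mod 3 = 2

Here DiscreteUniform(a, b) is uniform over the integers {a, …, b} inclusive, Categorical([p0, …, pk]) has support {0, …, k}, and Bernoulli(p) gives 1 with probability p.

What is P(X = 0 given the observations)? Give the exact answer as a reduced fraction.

Enumerate traces; 24 have nonzero weight after conditioning:
  (Z=2, U=1, V=2, Y=2, W=1, X=1) weight 1/192
  (Z=2, U=1, V=2, Y=2, W=2, X=1) weight 1/192
  (Z=2, U=1, V=2, Y=2, W=3, X=1) weight 1/192
  (Z=2, U=1, V=3, Y=1, W=1, X=1) weight 1/192
  (Z=2, U=1, V=3, Y=1, W=2, X=1) weight 1/192
  (Z=2, U=1, V=3, Y=1, W=3, X=1) weight 1/192
  (Z=2, U=2, V=2, Y=2, W=1, X=0) weight 1/128
  (Z=2, U=2, V=2, Y=2, W=2, X=0) weight 1/128
  … 16 more
Group by X:
  weight(X=0) = 3/32
  weight(X=1) = 1/16
Total weight = 3/32 + 1/16 = 5/32
P(X=0 | obs) = 3/32 / 5/32 = 3/5
P(X=1 | obs) = 1/16 / 5/32 = 2/5

P(X = 0 | obs) = 3/5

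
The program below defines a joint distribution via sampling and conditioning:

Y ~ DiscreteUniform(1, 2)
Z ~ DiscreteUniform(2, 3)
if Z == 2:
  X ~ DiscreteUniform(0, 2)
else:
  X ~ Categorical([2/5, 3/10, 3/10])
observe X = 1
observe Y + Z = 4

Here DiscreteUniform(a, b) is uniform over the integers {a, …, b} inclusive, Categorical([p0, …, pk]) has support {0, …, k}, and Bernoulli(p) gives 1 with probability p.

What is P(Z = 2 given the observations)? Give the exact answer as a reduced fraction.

P(Z = 2 | obs) = 10/19

Enumerate traces; 2 have nonzero weight after conditioning:
  (Y=1, Z=3, X=1) weight 3/40
  (Y=2, Z=2, X=1) weight 1/12
Group by Z:
  weight(Z=2) = 1/12
  weight(Z=3) = 3/40
Total weight = 1/12 + 3/40 = 19/120
P(Z=2 | obs) = 1/12 / 19/120 = 10/19
P(Z=3 | obs) = 3/40 / 19/120 = 9/19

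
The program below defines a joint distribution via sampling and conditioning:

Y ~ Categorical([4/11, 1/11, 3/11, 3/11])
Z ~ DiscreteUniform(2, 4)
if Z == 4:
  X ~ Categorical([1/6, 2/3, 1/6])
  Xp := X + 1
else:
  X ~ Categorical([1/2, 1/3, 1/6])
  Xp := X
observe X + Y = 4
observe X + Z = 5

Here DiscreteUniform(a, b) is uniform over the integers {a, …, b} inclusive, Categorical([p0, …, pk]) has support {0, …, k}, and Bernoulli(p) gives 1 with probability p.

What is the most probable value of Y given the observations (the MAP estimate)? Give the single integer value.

Enumerate traces; 2 have nonzero weight after conditioning:
  (Y=2, Z=3, X=2) weight 1/66
  (Y=3, Z=4, X=1) weight 2/33
Group by Y:
  weight(Y=2) = 1/66
  weight(Y=3) = 2/33
Total weight = 1/66 + 2/33 = 5/66
P(Y=2 | obs) = 1/66 / 5/66 = 1/5
P(Y=3 | obs) = 2/33 / 5/66 = 4/5
argmax = 3

argmax_v P(Y = v | obs) = 3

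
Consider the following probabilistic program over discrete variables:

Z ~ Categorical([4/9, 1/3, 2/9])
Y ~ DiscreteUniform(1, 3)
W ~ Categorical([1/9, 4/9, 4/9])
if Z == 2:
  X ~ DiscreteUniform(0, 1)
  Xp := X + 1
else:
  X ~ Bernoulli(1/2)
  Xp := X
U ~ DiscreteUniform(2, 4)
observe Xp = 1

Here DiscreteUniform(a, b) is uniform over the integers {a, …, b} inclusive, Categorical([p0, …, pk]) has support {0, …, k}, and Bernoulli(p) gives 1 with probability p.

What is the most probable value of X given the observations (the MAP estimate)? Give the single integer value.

argmax_v P(X = v | obs) = 1

Enumerate traces; 81 have nonzero weight after conditioning:
  (Z=0, Y=1, W=0, X=1, U=2) weight 2/729
  (Z=0, Y=1, W=0, X=1, U=3) weight 2/729
  (Z=0, Y=1, W=0, X=1, U=4) weight 2/729
  (Z=0, Y=1, W=1, X=1, U=2) weight 8/729
  (Z=0, Y=1, W=1, X=1, U=3) weight 8/729
  (Z=0, Y=1, W=1, X=1, U=4) weight 8/729
  (Z=0, Y=1, W=2, X=1, U=2) weight 8/729
  (Z=0, Y=1, W=2, X=1, U=3) weight 8/729
  (Z=2, Y=1, W=0, X=0, U=2) weight 1/729
  … 72 more
Group by X:
  weight(X=0) = 1/9
  weight(X=1) = 7/18
Total weight = 1/9 + 7/18 = 1/2
P(X=0 | obs) = 1/9 / 1/2 = 2/9
P(X=1 | obs) = 7/18 / 1/2 = 7/9
argmax = 1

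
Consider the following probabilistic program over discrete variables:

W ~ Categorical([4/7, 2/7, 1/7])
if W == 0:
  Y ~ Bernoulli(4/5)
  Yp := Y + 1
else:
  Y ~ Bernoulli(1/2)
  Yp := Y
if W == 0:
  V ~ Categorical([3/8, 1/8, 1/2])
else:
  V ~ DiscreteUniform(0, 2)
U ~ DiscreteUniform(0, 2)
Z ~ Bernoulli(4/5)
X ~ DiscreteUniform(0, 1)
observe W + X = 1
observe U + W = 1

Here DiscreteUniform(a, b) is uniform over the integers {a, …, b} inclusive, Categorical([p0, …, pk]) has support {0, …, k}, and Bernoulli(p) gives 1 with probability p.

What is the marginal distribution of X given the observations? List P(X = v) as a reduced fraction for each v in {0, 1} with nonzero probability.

Enumerate traces; 24 have nonzero weight after conditioning:
  (W=0, Y=0, V=0, U=1, Z=0, X=1) weight 1/700
  (W=0, Y=0, V=0, U=1, Z=1, X=1) weight 1/175
  (W=0, Y=0, V=1, U=1, Z=0, X=1) weight 1/2100
  (W=0, Y=0, V=1, U=1, Z=1, X=1) weight 1/525
  (W=0, Y=0, V=2, U=1, Z=0, X=1) weight 1/525
  (W=0, Y=0, V=2, U=1, Z=1, X=1) weight 4/525
  (W=0, Y=1, V=0, U=1, Z=0, X=1) weight 1/175
  (W=0, Y=1, V=0, U=1, Z=1, X=1) weight 4/175
  (W=1, Y=0, V=0, U=0, Z=0, X=0) weight 1/630
  … 15 more
Group by X:
  weight(X=0) = 1/21
  weight(X=1) = 2/21
Total weight = 1/21 + 2/21 = 1/7
P(X=0 | obs) = 1/21 / 1/7 = 1/3
P(X=1 | obs) = 2/21 / 1/7 = 2/3

P(X=0) = 1/3, P(X=1) = 2/3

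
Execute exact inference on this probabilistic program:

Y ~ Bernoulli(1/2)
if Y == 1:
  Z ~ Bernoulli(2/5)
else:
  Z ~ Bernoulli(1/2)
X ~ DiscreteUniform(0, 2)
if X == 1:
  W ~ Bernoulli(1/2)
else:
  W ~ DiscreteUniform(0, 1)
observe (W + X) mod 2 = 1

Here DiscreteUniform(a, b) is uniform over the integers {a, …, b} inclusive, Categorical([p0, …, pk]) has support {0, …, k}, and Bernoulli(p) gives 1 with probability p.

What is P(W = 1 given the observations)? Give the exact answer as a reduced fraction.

P(W = 1 | obs) = 2/3

Enumerate traces; 12 have nonzero weight after conditioning:
  (Y=0, Z=0, X=0, W=1) weight 1/24
  (Y=0, Z=0, X=1, W=0) weight 1/24
  (Y=0, Z=0, X=2, W=1) weight 1/24
  (Y=0, Z=1, X=0, W=1) weight 1/24
  (Y=0, Z=1, X=1, W=0) weight 1/24
  (Y=0, Z=1, X=2, W=1) weight 1/24
  (Y=1, Z=0, X=0, W=1) weight 1/20
  (Y=1, Z=0, X=1, W=0) weight 1/20
  … 4 more
Group by W:
  weight(W=0) = 1/6
  weight(W=1) = 1/3
Total weight = 1/6 + 1/3 = 1/2
P(W=0 | obs) = 1/6 / 1/2 = 1/3
P(W=1 | obs) = 1/3 / 1/2 = 2/3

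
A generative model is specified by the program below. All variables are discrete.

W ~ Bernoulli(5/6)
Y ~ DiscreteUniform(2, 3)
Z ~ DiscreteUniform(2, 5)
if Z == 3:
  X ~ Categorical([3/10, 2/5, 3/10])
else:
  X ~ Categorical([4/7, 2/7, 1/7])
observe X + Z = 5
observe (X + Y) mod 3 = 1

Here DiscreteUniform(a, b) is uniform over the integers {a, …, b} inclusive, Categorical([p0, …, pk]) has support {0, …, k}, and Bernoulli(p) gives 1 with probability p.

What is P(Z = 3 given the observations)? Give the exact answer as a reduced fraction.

P(Z = 3 | obs) = 21/41

Enumerate traces; 4 have nonzero weight after conditioning:
  (W=0, Y=2, Z=3, X=2) weight 1/160
  (W=0, Y=3, Z=4, X=1) weight 1/168
  (W=1, Y=2, Z=3, X=2) weight 1/32
  (W=1, Y=3, Z=4, X=1) weight 5/168
Group by Z:
  weight(Z=3) = 3/80
  weight(Z=4) = 1/28
Total weight = 3/80 + 1/28 = 41/560
P(Z=3 | obs) = 3/80 / 41/560 = 21/41
P(Z=4 | obs) = 1/28 / 41/560 = 20/41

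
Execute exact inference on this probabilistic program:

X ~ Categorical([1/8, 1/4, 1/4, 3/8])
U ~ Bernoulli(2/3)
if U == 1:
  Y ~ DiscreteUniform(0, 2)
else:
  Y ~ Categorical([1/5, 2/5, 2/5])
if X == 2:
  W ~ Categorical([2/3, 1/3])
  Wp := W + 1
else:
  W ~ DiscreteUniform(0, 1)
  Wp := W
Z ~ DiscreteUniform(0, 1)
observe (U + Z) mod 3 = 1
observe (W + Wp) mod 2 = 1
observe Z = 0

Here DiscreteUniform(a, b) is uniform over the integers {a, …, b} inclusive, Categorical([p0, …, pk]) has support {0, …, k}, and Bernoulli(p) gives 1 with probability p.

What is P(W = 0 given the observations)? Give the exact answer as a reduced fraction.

P(W = 0 | obs) = 2/3

Enumerate traces; 6 have nonzero weight after conditioning:
  (X=2, U=1, Y=0, W=0, Z=0) weight 1/54
  (X=2, U=1, Y=0, W=1, Z=0) weight 1/108
  (X=2, U=1, Y=1, W=0, Z=0) weight 1/54
  (X=2, U=1, Y=1, W=1, Z=0) weight 1/108
  (X=2, U=1, Y=2, W=0, Z=0) weight 1/54
  (X=2, U=1, Y=2, W=1, Z=0) weight 1/108
Group by W:
  weight(W=0) = 1/18
  weight(W=1) = 1/36
Total weight = 1/18 + 1/36 = 1/12
P(W=0 | obs) = 1/18 / 1/12 = 2/3
P(W=1 | obs) = 1/36 / 1/12 = 1/3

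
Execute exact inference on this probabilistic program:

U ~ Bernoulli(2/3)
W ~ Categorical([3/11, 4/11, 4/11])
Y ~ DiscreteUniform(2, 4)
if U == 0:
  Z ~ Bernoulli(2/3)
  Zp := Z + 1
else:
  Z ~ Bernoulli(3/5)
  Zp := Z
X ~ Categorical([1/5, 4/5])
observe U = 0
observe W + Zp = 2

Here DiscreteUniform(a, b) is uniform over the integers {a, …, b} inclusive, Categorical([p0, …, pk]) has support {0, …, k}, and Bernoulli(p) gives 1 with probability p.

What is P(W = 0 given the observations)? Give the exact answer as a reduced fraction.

P(W = 0 | obs) = 3/5

Enumerate traces; 12 have nonzero weight after conditioning:
  (U=0, W=0, Y=2, Z=1, X=0) weight 2/495
  (U=0, W=0, Y=2, Z=1, X=1) weight 8/495
  (U=0, W=0, Y=3, Z=1, X=0) weight 2/495
  (U=0, W=0, Y=3, Z=1, X=1) weight 8/495
  (U=0, W=0, Y=4, Z=1, X=0) weight 2/495
  (U=0, W=0, Y=4, Z=1, X=1) weight 8/495
  (U=0, W=1, Y=2, Z=0, X=0) weight 4/1485
  (U=0, W=1, Y=2, Z=0, X=1) weight 16/1485
  … 4 more
Group by W:
  weight(W=0) = 2/33
  weight(W=1) = 4/99
Total weight = 2/33 + 4/99 = 10/99
P(W=0 | obs) = 2/33 / 10/99 = 3/5
P(W=1 | obs) = 4/99 / 10/99 = 2/5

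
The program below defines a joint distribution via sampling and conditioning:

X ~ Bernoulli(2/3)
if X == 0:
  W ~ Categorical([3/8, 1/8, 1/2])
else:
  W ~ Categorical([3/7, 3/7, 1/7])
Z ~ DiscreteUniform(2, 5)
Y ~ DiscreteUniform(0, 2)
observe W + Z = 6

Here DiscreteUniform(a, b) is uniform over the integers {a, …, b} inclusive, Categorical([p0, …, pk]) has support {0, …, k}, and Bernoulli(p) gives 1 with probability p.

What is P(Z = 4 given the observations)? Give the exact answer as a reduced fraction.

Enumerate traces; 12 have nonzero weight after conditioning:
  (X=0, W=1, Z=5, Y=0) weight 1/288
  (X=0, W=1, Z=5, Y=1) weight 1/288
  (X=0, W=1, Z=5, Y=2) weight 1/288
  (X=0, W=2, Z=4, Y=0) weight 1/72
  (X=0, W=2, Z=4, Y=1) weight 1/72
  (X=0, W=2, Z=4, Y=2) weight 1/72
  (X=1, W=1, Z=5, Y=0) weight 1/42
  (X=1, W=1, Z=5, Y=1) weight 1/42
  … 4 more
Group by Z:
  weight(Z=4) = 11/168
  weight(Z=5) = 55/672
Total weight = 11/168 + 55/672 = 33/224
P(Z=4 | obs) = 11/168 / 33/224 = 4/9
P(Z=5 | obs) = 55/672 / 33/224 = 5/9

P(Z = 4 | obs) = 4/9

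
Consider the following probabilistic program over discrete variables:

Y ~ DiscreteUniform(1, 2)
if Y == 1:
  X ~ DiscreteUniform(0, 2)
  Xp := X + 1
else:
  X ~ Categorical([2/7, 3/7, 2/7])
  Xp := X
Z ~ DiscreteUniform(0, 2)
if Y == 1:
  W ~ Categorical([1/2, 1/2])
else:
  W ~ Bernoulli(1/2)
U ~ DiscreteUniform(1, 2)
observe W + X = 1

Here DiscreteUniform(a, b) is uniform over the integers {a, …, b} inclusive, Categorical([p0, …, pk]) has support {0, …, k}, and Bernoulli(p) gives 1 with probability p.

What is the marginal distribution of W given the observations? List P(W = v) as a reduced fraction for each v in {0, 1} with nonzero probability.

P(W=0) = 16/29, P(W=1) = 13/29

Enumerate traces; 24 have nonzero weight after conditioning:
  (Y=1, X=0, Z=0, W=1, U=1) weight 1/72
  (Y=1, X=0, Z=0, W=1, U=2) weight 1/72
  (Y=1, X=0, Z=1, W=1, U=1) weight 1/72
  (Y=1, X=0, Z=1, W=1, U=2) weight 1/72
  (Y=1, X=0, Z=2, W=1, U=1) weight 1/72
  (Y=1, X=0, Z=2, W=1, U=2) weight 1/72
  (Y=1, X=1, Z=0, W=0, U=1) weight 1/72
  (Y=1, X=1, Z=0, W=0, U=2) weight 1/72
  … 16 more
Group by W:
  weight(W=0) = 4/21
  weight(W=1) = 13/84
Total weight = 4/21 + 13/84 = 29/84
P(W=0 | obs) = 4/21 / 29/84 = 16/29
P(W=1 | obs) = 13/84 / 29/84 = 13/29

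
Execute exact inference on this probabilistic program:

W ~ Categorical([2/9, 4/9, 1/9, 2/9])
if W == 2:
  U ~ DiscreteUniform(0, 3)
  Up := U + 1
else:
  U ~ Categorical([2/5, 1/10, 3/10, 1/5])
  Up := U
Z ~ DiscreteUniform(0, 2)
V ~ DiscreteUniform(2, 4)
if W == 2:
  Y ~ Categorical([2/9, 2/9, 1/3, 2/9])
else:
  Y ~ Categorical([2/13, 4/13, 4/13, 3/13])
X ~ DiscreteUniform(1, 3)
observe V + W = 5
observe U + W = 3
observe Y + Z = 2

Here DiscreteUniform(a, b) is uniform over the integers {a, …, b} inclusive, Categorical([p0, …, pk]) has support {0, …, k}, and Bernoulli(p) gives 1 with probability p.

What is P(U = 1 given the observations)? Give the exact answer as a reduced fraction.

Enumerate traces; 27 have nonzero weight after conditioning:
  (W=1, U=2, Z=0, V=4, Y=2, X=1) weight 8/5265
  (W=1, U=2, Z=0, V=4, Y=2, X=2) weight 8/5265
  (W=1, U=2, Z=0, V=4, Y=2, X=3) weight 8/5265
  (W=1, U=2, Z=1, V=4, Y=1, X=1) weight 8/5265
  (W=1, U=2, Z=1, V=4, Y=1, X=2) weight 8/5265
  (W=1, U=2, Z=1, V=4, Y=1, X=3) weight 8/5265
  (W=1, U=2, Z=2, V=4, Y=0, X=1) weight 4/5265
  (W=1, U=2, Z=2, V=4, Y=0, X=2) weight 4/5265
  (W=2, U=1, Z=0, V=3, Y=2, X=1) weight 1/2916
  (W=3, U=0, Z=0, V=2, Y=2, X=1) weight 16/15795
  … 17 more
Group by U:
  weight(U=0) = 8/1053
  weight(U=1) = 7/2916
  weight(U=2) = 4/351
Total weight = 8/1053 + 7/2916 + 4/351 = 811/37908
P(U=0 | obs) = 8/1053 / 811/37908 = 288/811
P(U=1 | obs) = 7/2916 / 811/37908 = 91/811
P(U=2 | obs) = 4/351 / 811/37908 = 432/811

P(U = 1 | obs) = 91/811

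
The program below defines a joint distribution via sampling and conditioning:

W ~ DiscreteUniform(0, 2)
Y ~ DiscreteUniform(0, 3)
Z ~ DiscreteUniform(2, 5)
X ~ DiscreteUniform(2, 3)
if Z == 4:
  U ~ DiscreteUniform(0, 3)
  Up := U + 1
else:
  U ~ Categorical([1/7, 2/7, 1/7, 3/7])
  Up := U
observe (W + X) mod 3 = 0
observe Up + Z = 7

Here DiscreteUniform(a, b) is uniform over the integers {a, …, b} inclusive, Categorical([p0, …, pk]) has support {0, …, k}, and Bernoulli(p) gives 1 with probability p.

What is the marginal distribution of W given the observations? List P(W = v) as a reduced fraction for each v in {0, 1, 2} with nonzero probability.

P(W=0) = 1/2, P(W=1) = 1/2

Enumerate traces; 16 have nonzero weight after conditioning:
  (W=0, Y=0, Z=4, X=3, U=2) weight 1/384
  (W=0, Y=0, Z=5, X=3, U=2) weight 1/672
  (W=0, Y=1, Z=4, X=3, U=2) weight 1/384
  (W=0, Y=1, Z=5, X=3, U=2) weight 1/672
  (W=0, Y=2, Z=4, X=3, U=2) weight 1/384
  (W=0, Y=2, Z=5, X=3, U=2) weight 1/672
  (W=0, Y=3, Z=4, X=3, U=2) weight 1/384
  (W=0, Y=3, Z=5, X=3, U=2) weight 1/672
  (W=1, Y=0, Z=4, X=2, U=2) weight 1/384
  … 7 more
Group by W:
  weight(W=0) = 11/672
  weight(W=1) = 11/672
Total weight = 11/672 + 11/672 = 11/336
P(W=0 | obs) = 11/672 / 11/336 = 1/2
P(W=1 | obs) = 11/672 / 11/336 = 1/2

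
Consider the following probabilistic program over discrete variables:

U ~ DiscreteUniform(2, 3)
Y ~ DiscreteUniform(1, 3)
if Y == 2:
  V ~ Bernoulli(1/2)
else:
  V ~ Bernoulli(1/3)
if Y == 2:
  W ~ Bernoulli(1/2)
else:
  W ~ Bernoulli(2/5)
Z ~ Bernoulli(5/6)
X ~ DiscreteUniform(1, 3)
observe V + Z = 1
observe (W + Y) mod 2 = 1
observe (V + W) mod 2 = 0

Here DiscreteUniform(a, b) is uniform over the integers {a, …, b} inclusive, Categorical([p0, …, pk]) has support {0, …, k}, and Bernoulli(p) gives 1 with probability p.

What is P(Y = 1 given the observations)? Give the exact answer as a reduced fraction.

P(Y = 1 | obs) = 8/17

Enumerate traces; 18 have nonzero weight after conditioning:
  (U=2, Y=1, V=0, W=0, Z=1, X=1) weight 1/54
  (U=2, Y=1, V=0, W=0, Z=1, X=2) weight 1/54
  (U=2, Y=1, V=0, W=0, Z=1, X=3) weight 1/54
  (U=2, Y=2, V=1, W=1, Z=0, X=1) weight 1/432
  (U=2, Y=2, V=1, W=1, Z=0, X=2) weight 1/432
  (U=2, Y=2, V=1, W=1, Z=0, X=3) weight 1/432
  (U=2, Y=3, V=0, W=0, Z=1, X=1) weight 1/54
  (U=2, Y=3, V=0, W=0, Z=1, X=2) weight 1/54
  … 10 more
Group by Y:
  weight(Y=1) = 1/9
  weight(Y=2) = 1/72
  weight(Y=3) = 1/9
Total weight = 1/9 + 1/72 + 1/9 = 17/72
P(Y=1 | obs) = 1/9 / 17/72 = 8/17
P(Y=2 | obs) = 1/72 / 17/72 = 1/17
P(Y=3 | obs) = 1/9 / 17/72 = 8/17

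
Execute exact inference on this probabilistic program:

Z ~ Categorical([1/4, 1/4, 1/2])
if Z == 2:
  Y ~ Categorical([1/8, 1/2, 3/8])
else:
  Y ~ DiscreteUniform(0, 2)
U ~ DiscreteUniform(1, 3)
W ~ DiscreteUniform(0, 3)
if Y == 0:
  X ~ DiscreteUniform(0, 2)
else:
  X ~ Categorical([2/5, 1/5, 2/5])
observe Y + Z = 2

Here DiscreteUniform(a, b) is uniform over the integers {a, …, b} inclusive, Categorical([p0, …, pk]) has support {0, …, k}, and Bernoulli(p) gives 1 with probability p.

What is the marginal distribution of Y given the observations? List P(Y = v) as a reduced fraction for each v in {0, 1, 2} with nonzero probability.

Enumerate traces; 108 have nonzero weight after conditioning:
  (Z=0, Y=2, U=1, W=0, X=0) weight 1/360
  (Z=0, Y=2, U=1, W=0, X=1) weight 1/720
  (Z=0, Y=2, U=1, W=0, X=2) weight 1/360
  (Z=0, Y=2, U=1, W=1, X=0) weight 1/360
  (Z=0, Y=2, U=1, W=1, X=1) weight 1/720
  (Z=0, Y=2, U=1, W=1, X=2) weight 1/360
  (Z=0, Y=2, U=1, W=2, X=0) weight 1/360
  (Z=0, Y=2, U=1, W=2, X=1) weight 1/720
  (Z=1, Y=1, U=1, W=0, X=0) weight 1/360
  (Z=2, Y=0, U=1, W=0, X=0) weight 1/576
  … 98 more
Group by Y:
  weight(Y=0) = 1/16
  weight(Y=1) = 1/12
  weight(Y=2) = 1/12
Total weight = 1/16 + 1/12 + 1/12 = 11/48
P(Y=0 | obs) = 1/16 / 11/48 = 3/11
P(Y=1 | obs) = 1/12 / 11/48 = 4/11
P(Y=2 | obs) = 1/12 / 11/48 = 4/11

P(Y=0) = 3/11, P(Y=1) = 4/11, P(Y=2) = 4/11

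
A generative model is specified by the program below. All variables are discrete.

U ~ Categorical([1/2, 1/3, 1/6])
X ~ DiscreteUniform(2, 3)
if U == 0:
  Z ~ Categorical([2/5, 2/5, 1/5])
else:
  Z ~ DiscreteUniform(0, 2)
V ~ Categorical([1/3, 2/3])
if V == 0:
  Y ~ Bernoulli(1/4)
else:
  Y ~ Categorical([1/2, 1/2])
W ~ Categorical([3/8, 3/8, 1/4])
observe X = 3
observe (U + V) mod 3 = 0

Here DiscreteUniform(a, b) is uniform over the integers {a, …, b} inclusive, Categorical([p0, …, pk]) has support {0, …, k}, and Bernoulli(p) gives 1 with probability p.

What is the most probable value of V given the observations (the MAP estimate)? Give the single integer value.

Enumerate traces; 36 have nonzero weight after conditioning:
  (U=0, X=3, Z=0, V=0, Y=0, W=0) weight 3/320
  (U=0, X=3, Z=0, V=0, Y=0, W=1) weight 3/320
  (U=0, X=3, Z=0, V=0, Y=0, W=2) weight 1/160
  (U=0, X=3, Z=0, V=0, Y=1, W=0) weight 1/320
  (U=0, X=3, Z=0, V=0, Y=1, W=1) weight 1/320
  (U=0, X=3, Z=0, V=0, Y=1, W=2) weight 1/480
  (U=0, X=3, Z=1, V=0, Y=0, W=0) weight 3/320
  (U=0, X=3, Z=1, V=0, Y=0, W=1) weight 3/320
  (U=2, X=3, Z=0, V=1, Y=0, W=0) weight 1/288
  … 27 more
Group by V:
  weight(V=0) = 1/12
  weight(V=1) = 1/18
Total weight = 1/12 + 1/18 = 5/36
P(V=0 | obs) = 1/12 / 5/36 = 3/5
P(V=1 | obs) = 1/18 / 5/36 = 2/5
argmax = 0

argmax_v P(V = v | obs) = 0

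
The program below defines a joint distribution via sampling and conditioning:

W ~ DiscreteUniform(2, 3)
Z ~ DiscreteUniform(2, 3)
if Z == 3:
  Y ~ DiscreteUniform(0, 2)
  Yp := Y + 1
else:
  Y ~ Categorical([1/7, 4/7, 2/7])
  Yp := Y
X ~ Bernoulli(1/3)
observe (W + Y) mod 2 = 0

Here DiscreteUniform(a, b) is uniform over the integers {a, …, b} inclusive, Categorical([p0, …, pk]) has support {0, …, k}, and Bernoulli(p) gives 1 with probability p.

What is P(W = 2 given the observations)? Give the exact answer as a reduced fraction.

Enumerate traces; 12 have nonzero weight after conditioning:
  (W=2, Z=2, Y=0, X=0) weight 1/42
  (W=2, Z=2, Y=0, X=1) weight 1/84
  (W=2, Z=2, Y=2, X=0) weight 1/21
  (W=2, Z=2, Y=2, X=1) weight 1/42
  (W=2, Z=3, Y=0, X=0) weight 1/18
  (W=2, Z=3, Y=0, X=1) weight 1/36
  (W=2, Z=3, Y=2, X=0) weight 1/18
  (W=2, Z=3, Y=2, X=1) weight 1/36
  (W=3, Z=2, Y=1, X=0) weight 2/21
  … 3 more
Group by W:
  weight(W=2) = 23/84
  weight(W=3) = 19/84
Total weight = 23/84 + 19/84 = 1/2
P(W=2 | obs) = 23/84 / 1/2 = 23/42
P(W=3 | obs) = 19/84 / 1/2 = 19/42

P(W = 2 | obs) = 23/42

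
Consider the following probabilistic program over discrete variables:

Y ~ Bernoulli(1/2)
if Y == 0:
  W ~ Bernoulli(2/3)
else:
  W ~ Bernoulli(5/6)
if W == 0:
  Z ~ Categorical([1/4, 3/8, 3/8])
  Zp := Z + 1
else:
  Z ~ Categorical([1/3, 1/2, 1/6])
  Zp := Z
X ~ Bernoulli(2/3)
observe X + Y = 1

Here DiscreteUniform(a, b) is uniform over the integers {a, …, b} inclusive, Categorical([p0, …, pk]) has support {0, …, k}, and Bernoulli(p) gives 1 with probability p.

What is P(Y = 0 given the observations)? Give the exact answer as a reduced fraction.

P(Y = 0 | obs) = 2/3

Enumerate traces; 12 have nonzero weight after conditioning:
  (Y=0, W=0, Z=0, X=1) weight 1/36
  (Y=0, W=0, Z=1, X=1) weight 1/24
  (Y=0, W=0, Z=2, X=1) weight 1/24
  (Y=0, W=1, Z=0, X=1) weight 2/27
  (Y=0, W=1, Z=1, X=1) weight 1/9
  (Y=0, W=1, Z=2, X=1) weight 1/27
  (Y=1, W=0, Z=0, X=0) weight 1/144
  (Y=1, W=0, Z=1, X=0) weight 1/96
  … 4 more
Group by Y:
  weight(Y=0) = 1/3
  weight(Y=1) = 1/6
Total weight = 1/3 + 1/6 = 1/2
P(Y=0 | obs) = 1/3 / 1/2 = 2/3
P(Y=1 | obs) = 1/6 / 1/2 = 1/3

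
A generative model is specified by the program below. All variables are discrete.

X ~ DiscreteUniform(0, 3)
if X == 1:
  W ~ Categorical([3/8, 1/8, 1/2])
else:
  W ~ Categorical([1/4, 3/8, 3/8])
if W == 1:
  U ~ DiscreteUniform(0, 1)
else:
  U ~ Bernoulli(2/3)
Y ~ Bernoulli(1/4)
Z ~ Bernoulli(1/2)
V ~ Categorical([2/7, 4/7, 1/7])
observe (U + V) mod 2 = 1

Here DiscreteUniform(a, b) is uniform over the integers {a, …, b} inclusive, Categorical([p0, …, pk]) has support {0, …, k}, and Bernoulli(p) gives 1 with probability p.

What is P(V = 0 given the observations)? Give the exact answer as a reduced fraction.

P(V = 0 | obs) = 118/325

Enumerate traces; 144 have nonzero weight after conditioning:
  (X=0, W=0, U=0, Y=0, Z=0, V=1) weight 1/224
  (X=0, W=0, U=0, Y=0, Z=1, V=1) weight 1/224
  (X=0, W=0, U=0, Y=1, Z=0, V=1) weight 1/672
  (X=0, W=0, U=0, Y=1, Z=1, V=1) weight 1/672
  (X=0, W=0, U=1, Y=0, Z=0, V=0) weight 1/224
  (X=0, W=0, U=1, Y=0, Z=0, V=2) weight 1/448
  (X=0, W=0, U=1, Y=0, Z=1, V=0) weight 1/224
  (X=0, W=0, U=1, Y=0, Z=1, V=2) weight 1/448
  … 136 more
Group by V:
  weight(V=0) = 59/336
  weight(V=1) = 37/168
  weight(V=2) = 59/672
Total weight = 59/336 + 37/168 + 59/672 = 325/672
P(V=0 | obs) = 59/336 / 325/672 = 118/325
P(V=1 | obs) = 37/168 / 325/672 = 148/325
P(V=2 | obs) = 59/672 / 325/672 = 59/325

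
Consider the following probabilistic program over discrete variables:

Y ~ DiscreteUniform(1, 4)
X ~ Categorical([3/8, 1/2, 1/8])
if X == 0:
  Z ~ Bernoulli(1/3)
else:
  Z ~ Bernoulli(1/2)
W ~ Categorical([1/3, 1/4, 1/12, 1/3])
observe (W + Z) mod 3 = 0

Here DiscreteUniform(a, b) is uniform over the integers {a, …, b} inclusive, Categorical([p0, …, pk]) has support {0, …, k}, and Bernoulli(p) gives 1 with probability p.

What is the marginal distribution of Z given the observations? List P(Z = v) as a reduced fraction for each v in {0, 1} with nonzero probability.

Enumerate traces; 36 have nonzero weight after conditioning:
  (Y=1, X=0, Z=0, W=0) weight 1/48
  (Y=1, X=0, Z=0, W=3) weight 1/48
  (Y=1, X=0, Z=1, W=2) weight 1/384
  (Y=1, X=1, Z=0, W=0) weight 1/48
  (Y=1, X=1, Z=0, W=3) weight 1/48
  (Y=1, X=1, Z=1, W=2) weight 1/192
  (Y=1, X=2, Z=0, W=0) weight 1/192
  (Y=1, X=2, Z=0, W=3) weight 1/192
  … 28 more
Group by Z:
  weight(Z=0) = 3/8
  weight(Z=1) = 7/192
Total weight = 3/8 + 7/192 = 79/192
P(Z=0 | obs) = 3/8 / 79/192 = 72/79
P(Z=1 | obs) = 7/192 / 79/192 = 7/79

P(Z=0) = 72/79, P(Z=1) = 7/79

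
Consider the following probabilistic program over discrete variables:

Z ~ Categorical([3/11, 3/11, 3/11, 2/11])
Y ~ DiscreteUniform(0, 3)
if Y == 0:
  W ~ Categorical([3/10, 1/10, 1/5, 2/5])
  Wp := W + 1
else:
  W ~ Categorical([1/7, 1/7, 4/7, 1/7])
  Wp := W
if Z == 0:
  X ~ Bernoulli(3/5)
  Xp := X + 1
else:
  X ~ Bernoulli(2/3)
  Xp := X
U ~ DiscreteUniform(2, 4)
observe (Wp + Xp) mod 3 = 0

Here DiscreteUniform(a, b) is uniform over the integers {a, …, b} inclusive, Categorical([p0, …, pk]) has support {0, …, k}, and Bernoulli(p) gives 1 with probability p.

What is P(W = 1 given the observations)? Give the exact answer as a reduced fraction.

Enumerate traces; 126 have nonzero weight after conditioning:
  (Z=0, Y=0, W=0, X=1, U=2) weight 9/2200
  (Z=0, Y=0, W=0, X=1, U=3) weight 9/2200
  (Z=0, Y=0, W=0, X=1, U=4) weight 9/2200
  (Z=0, Y=0, W=1, X=0, U=2) weight 1/1100
  (Z=0, Y=0, W=1, X=0, U=3) weight 1/1100
  (Z=0, Y=0, W=1, X=0, U=4) weight 1/1100
  (Z=0, Y=0, W=3, X=1, U=2) weight 3/550
  (Z=0, Y=0, W=3, X=1, U=3) weight 3/550
  (Z=0, Y=1, W=2, X=0, U=2) weight 2/385
  … 117 more
Group by W:
  weight(W=0) = 589/15400
  weight(W=1) = 17/525
  weight(W=2) = 4/15
  weight(W=3) = 163/3850
Total weight = 589/15400 + 17/525 + 4/15 + 163/3850 = 17539/46200
P(W=0 | obs) = 589/15400 / 17539/46200 = 1767/17539
P(W=1 | obs) = 17/525 / 17539/46200 = 1496/17539
P(W=2 | obs) = 4/15 / 17539/46200 = 12320/17539
P(W=3 | obs) = 163/3850 / 17539/46200 = 1956/17539

P(W = 1 | obs) = 1496/17539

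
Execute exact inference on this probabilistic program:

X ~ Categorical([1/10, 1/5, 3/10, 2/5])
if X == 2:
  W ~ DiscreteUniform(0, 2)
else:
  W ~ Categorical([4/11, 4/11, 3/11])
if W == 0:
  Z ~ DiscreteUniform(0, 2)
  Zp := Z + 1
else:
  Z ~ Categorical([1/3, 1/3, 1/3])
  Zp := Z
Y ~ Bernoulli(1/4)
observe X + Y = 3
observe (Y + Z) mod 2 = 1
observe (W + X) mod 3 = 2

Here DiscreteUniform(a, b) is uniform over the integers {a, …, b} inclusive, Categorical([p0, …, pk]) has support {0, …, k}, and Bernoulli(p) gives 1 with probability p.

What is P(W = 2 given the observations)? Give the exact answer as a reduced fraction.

P(W = 2 | obs) = 18/29

Enumerate traces; 3 have nonzero weight after conditioning:
  (X=2, W=0, Z=0, Y=1) weight 1/120
  (X=2, W=0, Z=2, Y=1) weight 1/120
  (X=3, W=2, Z=1, Y=0) weight 3/110
Group by W:
  weight(W=0) = 1/60
  weight(W=2) = 3/110
Total weight = 1/60 + 3/110 = 29/660
P(W=0 | obs) = 1/60 / 29/660 = 11/29
P(W=2 | obs) = 3/110 / 29/660 = 18/29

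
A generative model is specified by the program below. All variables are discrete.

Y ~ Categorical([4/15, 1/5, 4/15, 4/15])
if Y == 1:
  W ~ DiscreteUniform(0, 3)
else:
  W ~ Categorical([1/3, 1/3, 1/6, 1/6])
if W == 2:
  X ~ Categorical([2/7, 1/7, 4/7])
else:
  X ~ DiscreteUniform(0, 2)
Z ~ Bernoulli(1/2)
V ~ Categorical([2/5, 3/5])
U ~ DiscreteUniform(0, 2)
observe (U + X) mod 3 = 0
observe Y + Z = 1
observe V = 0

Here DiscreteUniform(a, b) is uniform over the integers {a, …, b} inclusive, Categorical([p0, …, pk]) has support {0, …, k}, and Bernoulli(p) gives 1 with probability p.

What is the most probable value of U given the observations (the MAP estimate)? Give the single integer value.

argmax_v P(U = v | obs) = 1

Enumerate traces; 24 have nonzero weight after conditioning:
  (Y=0, W=0, X=0, Z=1, V=0, U=0) weight 4/2025
  (Y=0, W=0, X=1, Z=1, V=0, U=2) weight 4/2025
  (Y=0, W=0, X=2, Z=1, V=0, U=1) weight 4/2025
  (Y=0, W=1, X=0, Z=1, V=0, U=0) weight 4/2025
  (Y=0, W=1, X=1, Z=1, V=0, U=2) weight 4/2025
  (Y=0, W=1, X=2, Z=1, V=0, U=1) weight 4/2025
  (Y=0, W=2, X=0, Z=1, V=0, U=0) weight 4/4725
  (Y=0, W=2, X=1, Z=1, V=0, U=2) weight 2/4725
  … 16 more
Group by U:
  weight(U=0) = 571/56700
  weight(U=1) = 673/56700
  weight(U=2) = 26/2835
Total weight = 571/56700 + 673/56700 + 26/2835 = 7/225
P(U=0 | obs) = 571/56700 / 7/225 = 571/1764
P(U=1 | obs) = 673/56700 / 7/225 = 673/1764
P(U=2 | obs) = 26/2835 / 7/225 = 130/441
argmax = 1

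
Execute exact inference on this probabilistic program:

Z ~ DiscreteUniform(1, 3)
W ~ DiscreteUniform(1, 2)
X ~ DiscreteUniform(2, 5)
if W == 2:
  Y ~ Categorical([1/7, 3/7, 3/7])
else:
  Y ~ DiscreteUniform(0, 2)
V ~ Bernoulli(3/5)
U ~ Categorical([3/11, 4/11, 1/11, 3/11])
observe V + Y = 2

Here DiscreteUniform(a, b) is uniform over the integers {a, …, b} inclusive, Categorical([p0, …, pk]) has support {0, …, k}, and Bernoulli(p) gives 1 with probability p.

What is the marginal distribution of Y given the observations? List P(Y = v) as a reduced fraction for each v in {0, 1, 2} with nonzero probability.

P(Y=1) = 3/5, P(Y=2) = 2/5

Enumerate traces; 192 have nonzero weight after conditioning:
  (Z=1, W=1, X=2, Y=1, V=1, U=0) weight 1/440
  (Z=1, W=1, X=2, Y=1, V=1, U=1) weight 1/330
  (Z=1, W=1, X=2, Y=1, V=1, U=2) weight 1/1320
  (Z=1, W=1, X=2, Y=1, V=1, U=3) weight 1/440
  (Z=1, W=1, X=2, Y=2, V=0, U=0) weight 1/660
  (Z=1, W=1, X=2, Y=2, V=0, U=1) weight 1/495
  (Z=1, W=1, X=2, Y=2, V=0, U=2) weight 1/1980
  (Z=1, W=1, X=2, Y=2, V=0, U=3) weight 1/660
  … 184 more
Group by Y:
  weight(Y=1) = 8/35
  weight(Y=2) = 16/105
Total weight = 8/35 + 16/105 = 8/21
P(Y=1 | obs) = 8/35 / 8/21 = 3/5
P(Y=2 | obs) = 16/105 / 8/21 = 2/5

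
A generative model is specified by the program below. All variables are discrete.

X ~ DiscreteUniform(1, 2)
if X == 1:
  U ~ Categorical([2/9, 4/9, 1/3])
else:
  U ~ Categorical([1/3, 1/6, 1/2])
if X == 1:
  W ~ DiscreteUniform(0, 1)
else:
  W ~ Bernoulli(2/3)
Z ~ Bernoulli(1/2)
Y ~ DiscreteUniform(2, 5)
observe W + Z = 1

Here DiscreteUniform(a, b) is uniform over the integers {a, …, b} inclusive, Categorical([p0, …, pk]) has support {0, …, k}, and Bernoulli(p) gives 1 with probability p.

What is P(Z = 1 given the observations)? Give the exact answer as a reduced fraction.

P(Z = 1 | obs) = 5/12

Enumerate traces; 48 have nonzero weight after conditioning:
  (X=1, U=0, W=0, Z=1, Y=2) weight 1/144
  (X=1, U=0, W=0, Z=1, Y=3) weight 1/144
  (X=1, U=0, W=0, Z=1, Y=4) weight 1/144
  (X=1, U=0, W=0, Z=1, Y=5) weight 1/144
  (X=1, U=0, W=1, Z=0, Y=2) weight 1/144
  (X=1, U=0, W=1, Z=0, Y=3) weight 1/144
  (X=1, U=0, W=1, Z=0, Y=4) weight 1/144
  (X=1, U=0, W=1, Z=0, Y=5) weight 1/144
  … 40 more
Group by Z:
  weight(Z=0) = 7/24
  weight(Z=1) = 5/24
Total weight = 7/24 + 5/24 = 1/2
P(Z=0 | obs) = 7/24 / 1/2 = 7/12
P(Z=1 | obs) = 5/24 / 1/2 = 5/12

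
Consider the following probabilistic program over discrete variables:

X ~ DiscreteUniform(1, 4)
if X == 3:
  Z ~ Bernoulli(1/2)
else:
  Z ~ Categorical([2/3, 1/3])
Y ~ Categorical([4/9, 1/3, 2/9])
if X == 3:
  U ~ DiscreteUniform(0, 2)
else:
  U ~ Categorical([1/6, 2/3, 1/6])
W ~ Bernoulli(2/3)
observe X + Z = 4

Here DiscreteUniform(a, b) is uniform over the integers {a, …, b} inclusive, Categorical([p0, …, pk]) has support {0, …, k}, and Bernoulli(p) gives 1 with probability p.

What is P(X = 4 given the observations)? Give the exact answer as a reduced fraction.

Enumerate traces; 36 have nonzero weight after conditioning:
  (X=3, Z=1, Y=0, U=0, W=0) weight 1/162
  (X=3, Z=1, Y=0, U=0, W=1) weight 1/81
  (X=3, Z=1, Y=0, U=1, W=0) weight 1/162
  (X=3, Z=1, Y=0, U=1, W=1) weight 1/81
  (X=3, Z=1, Y=0, U=2, W=0) weight 1/162
  (X=3, Z=1, Y=0, U=2, W=1) weight 1/81
  (X=3, Z=1, Y=1, U=0, W=0) weight 1/216
  (X=3, Z=1, Y=1, U=0, W=1) weight 1/108
  (X=4, Z=0, Y=0, U=0, W=0) weight 1/243
  … 27 more
Group by X:
  weight(X=3) = 1/8
  weight(X=4) = 1/6
Total weight = 1/8 + 1/6 = 7/24
P(X=3 | obs) = 1/8 / 7/24 = 3/7
P(X=4 | obs) = 1/6 / 7/24 = 4/7

P(X = 4 | obs) = 4/7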